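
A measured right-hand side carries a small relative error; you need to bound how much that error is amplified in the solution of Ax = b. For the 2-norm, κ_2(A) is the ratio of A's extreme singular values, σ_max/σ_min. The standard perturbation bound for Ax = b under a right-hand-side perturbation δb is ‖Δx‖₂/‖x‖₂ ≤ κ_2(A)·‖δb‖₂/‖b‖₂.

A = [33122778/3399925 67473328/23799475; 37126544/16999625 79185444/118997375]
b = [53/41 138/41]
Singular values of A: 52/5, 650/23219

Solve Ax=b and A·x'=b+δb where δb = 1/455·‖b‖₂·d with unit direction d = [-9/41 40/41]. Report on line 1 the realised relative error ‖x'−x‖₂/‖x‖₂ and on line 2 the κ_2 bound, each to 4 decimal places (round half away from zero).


σ_max = 52/5, σ_min = 650/23219
κ = σ_max/σ_min = (52/5)/(650/23219) = 371.5040
worst-case relative error ≤ 371.5040 × 1/455 = 0.8165
solve Ax = b  →  x = [-29.8215 102.9319]
2-norm of b is 3.6056; of x, 107.1648
re-solving with b+δb shifts x by Δx of norm 0.2831
dividing the unrounded norms, ‖Δx‖/‖x‖ = 0.0026
so the bound overstates the realised error by a factor of ≈ 309.1105 (computed from the unrounded values)

0.0026
0.8165


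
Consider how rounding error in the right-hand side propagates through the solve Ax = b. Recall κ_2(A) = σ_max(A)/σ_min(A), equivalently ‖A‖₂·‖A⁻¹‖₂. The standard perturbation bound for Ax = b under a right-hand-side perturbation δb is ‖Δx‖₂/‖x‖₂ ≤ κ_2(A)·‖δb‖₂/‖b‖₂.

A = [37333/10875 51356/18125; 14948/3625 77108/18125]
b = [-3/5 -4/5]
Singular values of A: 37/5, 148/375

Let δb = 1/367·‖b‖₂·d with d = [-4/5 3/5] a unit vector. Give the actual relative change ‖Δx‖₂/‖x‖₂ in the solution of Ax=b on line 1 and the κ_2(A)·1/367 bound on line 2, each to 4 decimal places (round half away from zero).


0.0511
0.0511

from the listed singular values, σ₁ = 37/5, σ_n = 148/375
κ = σ_max/σ_min = (37/5)/(148/375) = 18.7500
bound on ‖Δx‖/‖x‖: κ·ε = 18.7500·1/367 = 0.0511
solve Ax = b  →  x = [-0.0979 -0.0932]
‖b‖ = 1.0000, ‖x‖ = 0.1351
re-solving with b+δb shifts x by Δx of norm 0.0069
dividing the unrounded norms, ‖Δx‖/‖x‖ = 0.0511
tightness: 0.0511 against a bound of 0.0511; the bound is attained (ratio 1)


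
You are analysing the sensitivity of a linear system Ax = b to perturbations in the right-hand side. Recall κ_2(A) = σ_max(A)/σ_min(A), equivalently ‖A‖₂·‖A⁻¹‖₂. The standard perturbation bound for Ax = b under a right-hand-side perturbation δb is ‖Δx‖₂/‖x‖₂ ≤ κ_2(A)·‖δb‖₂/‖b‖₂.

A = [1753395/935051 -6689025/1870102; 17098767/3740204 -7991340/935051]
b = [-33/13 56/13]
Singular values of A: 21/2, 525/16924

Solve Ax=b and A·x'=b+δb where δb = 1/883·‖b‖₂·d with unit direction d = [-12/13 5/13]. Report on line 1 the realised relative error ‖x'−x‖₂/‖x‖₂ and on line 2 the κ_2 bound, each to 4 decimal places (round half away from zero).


from the listed singular values, σ₁ = 21/2, σ_n = 525/16924
κ_2(A) = (21/2) / (525/16924) = 338.4800
κ_2(A)·‖δb‖/‖b‖ = 0.3833
solve Ax = b  →  x = [113.9092 60.4278]
‖b‖ = 5.0000, ‖x‖ = 128.9451
δb = ε·‖b‖·d = [-0.0052 0.0022]; solving A·Δx = δb gives ‖Δx‖ = 0.1825
dividing the unrounded norms, ‖Δx‖/‖x‖ = 0.0014
so the bound overstates the realised error by a factor of ≈ 270.7847 (computed from the unrounded values)

0.0014
0.3833


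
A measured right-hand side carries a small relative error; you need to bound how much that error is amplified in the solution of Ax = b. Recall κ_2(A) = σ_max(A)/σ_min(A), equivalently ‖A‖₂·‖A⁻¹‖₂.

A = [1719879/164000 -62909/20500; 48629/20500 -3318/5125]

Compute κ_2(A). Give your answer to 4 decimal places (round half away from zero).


256.0000

form AᵀA = [369938093/3200000 -13487103/400000; -13487103/400000 491813/50000] with trace 3211313/25600 and determinant 2401/10000
eigenvalues of AᵀA: λ = (tr ± √(tr²−4·det))/2 = 3136/25, 49/25600
κ = σ_max/σ_min = (56/5)/(7/160) = 256.0000


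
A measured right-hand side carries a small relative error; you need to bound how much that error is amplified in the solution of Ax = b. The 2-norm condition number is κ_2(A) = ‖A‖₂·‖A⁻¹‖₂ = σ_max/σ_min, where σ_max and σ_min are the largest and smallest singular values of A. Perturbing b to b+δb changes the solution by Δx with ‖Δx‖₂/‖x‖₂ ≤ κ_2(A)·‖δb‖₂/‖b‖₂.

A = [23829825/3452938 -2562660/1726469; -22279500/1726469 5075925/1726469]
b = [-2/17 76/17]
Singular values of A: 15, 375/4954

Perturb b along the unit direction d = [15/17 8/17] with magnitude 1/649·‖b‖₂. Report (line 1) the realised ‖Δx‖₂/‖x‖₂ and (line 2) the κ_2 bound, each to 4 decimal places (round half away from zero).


0.0034
0.3053

σ_max = 15, σ_min = 375/4954
κ = σ_max/σ_min = 15/(375/4954) = 198.1600
κ_2(A)·‖δb‖/‖b‖ = 0.3053
solve Ax = b  →  x = [5.5396 25.8354]
‖b‖ = 4.4721, ‖x‖ = 26.4227
δb = ε·‖b‖·d = [0.0061 0.0032]; solving A·Δx = δb gives ‖Δx‖ = 0.0910
relative error = 0.0034
tightness: 0.0034 against a bound of 0.3053 (unrounded ratio ≈ 0.0113)


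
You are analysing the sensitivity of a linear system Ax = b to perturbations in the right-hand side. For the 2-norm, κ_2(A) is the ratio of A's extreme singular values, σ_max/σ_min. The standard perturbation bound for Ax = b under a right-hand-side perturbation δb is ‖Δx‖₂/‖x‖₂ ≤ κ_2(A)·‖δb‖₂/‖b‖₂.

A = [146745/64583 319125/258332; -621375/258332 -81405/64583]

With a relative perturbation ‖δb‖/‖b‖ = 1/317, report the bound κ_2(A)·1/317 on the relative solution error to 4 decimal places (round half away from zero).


0.4132

M = AᵀA = [868790025/79352464 28957500/4959529; 28957500/4959529 247169025/79352464]. tr(M)=1930725/137288, det(M)=50625/4393216
eigenvalues of AᵀA: λ = (tr ± √(tr²−4·det))/2 = 225/16, 225/274576
so κ_2 = √((225/16) / (225/274576)) = 131.0000
bound on ‖Δx‖/‖x‖: κ·ε = 131.0000·1/317 = 0.4132


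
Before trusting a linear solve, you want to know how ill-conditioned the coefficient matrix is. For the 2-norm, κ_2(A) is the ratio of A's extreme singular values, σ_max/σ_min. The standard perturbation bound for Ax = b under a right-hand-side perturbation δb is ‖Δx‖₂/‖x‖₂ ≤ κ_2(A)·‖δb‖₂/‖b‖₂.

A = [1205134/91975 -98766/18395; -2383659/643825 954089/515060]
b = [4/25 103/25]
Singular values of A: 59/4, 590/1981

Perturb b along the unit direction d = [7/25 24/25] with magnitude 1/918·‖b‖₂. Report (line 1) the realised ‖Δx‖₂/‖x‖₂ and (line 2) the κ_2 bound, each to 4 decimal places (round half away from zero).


0.0011
0.0539

σ_max = 59/4, σ_min = 590/1981
κ_2(A) = (59/4) / (590/1981) = 49.5250
κ_2(A)·‖δb‖/‖b‖ = 0.0539
solve Ax = b  →  x = [5.1030 12.4235]
‖b‖ = 4.1231, ‖x‖ = 13.4307
with δb = [0.0013 0.0043], A·Δx = δb → ‖Δx‖ = 0.0151
dividing the unrounded norms, ‖Δx‖/‖x‖ = 0.0011
realised/bound (from unrounded values) ≈ 0.0208


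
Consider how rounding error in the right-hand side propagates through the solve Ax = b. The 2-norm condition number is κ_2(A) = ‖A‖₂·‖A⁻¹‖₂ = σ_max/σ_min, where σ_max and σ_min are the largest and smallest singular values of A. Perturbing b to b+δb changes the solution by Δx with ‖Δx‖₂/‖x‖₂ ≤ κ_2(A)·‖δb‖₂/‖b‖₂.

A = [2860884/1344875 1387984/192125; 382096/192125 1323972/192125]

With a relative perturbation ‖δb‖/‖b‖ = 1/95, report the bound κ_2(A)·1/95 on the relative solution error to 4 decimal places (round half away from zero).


3.9053

AᵀA = [3647687888/430128125 1786457088/61446875; 1786457088/61446875 875006288/8778125]; tr = 372183968/3441025, det = 7311616/86025625
λ_max, λ_min = (372183968/3441025 ± √5540675220946944/473626122025)/2 = 2704/25, 2704/3441025
so κ_2 = √((2704/25) / (2704/3441025)) = 371.0000
worst-case relative error ≤ 371.0000 × 1/95 = 3.9053


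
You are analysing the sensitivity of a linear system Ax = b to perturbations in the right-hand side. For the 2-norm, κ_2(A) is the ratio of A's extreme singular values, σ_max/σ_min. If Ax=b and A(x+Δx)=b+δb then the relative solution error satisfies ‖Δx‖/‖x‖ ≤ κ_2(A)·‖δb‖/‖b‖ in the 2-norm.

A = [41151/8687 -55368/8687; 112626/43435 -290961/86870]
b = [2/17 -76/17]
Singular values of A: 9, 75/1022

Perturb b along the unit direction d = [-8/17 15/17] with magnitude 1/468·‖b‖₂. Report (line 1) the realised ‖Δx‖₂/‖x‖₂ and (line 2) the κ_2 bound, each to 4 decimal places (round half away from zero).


0.0024
0.2621

from the listed singular values, σ₁ = 9, σ_n = 75/1022
κ_2(A) = 9 / (75/1022) = 122.6400
worst-case relative error ≤ 122.6400 × 1/468 = 0.2621
solve Ax = b  →  x = [-43.7387 -32.5262]
2-norm of b is 4.4721; of x, 54.5071
re-solving with b+δb shifts x by Δx of norm 0.1302
dividing the unrounded norms, ‖Δx‖/‖x‖ = 0.0024
tightness: 0.0024 against a bound of 0.2621 (unrounded ratio ≈ 0.0091)


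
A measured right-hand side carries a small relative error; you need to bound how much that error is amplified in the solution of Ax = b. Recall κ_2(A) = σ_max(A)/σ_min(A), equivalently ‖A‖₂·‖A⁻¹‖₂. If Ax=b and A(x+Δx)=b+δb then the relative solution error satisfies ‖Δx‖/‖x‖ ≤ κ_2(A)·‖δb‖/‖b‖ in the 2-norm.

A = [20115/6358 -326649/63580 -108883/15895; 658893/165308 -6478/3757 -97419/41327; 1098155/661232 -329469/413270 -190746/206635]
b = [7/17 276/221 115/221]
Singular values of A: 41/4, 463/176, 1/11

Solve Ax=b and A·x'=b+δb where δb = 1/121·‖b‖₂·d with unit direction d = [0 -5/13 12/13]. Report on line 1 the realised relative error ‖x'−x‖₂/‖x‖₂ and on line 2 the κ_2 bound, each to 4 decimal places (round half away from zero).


0.3276
0.9318

largest singular value 41/4, smallest 1/11
κ = σ_max/σ_min = (41/4)/(1/11) = 112.7500
perturbation bound = 112.7500·1/121 = 0.9318
solve Ax = b  →  x = [0.3813 0.0557 0.0742]
2-norm of b is 1.4142; of x, 0.3924
δb = ε·‖b‖·d = [0.0000 -0.0045 0.0108]; solving A·Δx = δb gives ‖Δx‖ = 0.1286
relative error = 0.3276
tightness: 0.3276 against a bound of 0.9318 (unrounded ratio ≈ 0.3516)


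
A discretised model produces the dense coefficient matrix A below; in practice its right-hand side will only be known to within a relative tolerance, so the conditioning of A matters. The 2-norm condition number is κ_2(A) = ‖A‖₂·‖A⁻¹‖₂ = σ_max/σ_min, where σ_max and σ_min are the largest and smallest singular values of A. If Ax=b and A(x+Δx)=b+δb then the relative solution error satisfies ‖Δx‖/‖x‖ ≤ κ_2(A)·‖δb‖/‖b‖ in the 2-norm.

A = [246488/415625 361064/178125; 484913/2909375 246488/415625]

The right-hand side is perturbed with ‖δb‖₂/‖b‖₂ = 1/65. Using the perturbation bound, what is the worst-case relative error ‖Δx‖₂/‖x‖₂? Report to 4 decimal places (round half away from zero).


AᵀA = [1027904317/2708628125 1510231976/1160840625; 1510231976/1160840625 2219136128/497503125]; tr = 943910473/195021225, det = 937024/4875530625
λ_max, λ_min = (943910473/195021225 ± √35637509708326009/1521331128020025)/2 = 121/25, 7744/195021225
σ_max=√(121/25)=(11/5), σ_min=√(7744/195021225)=(88/13965) → κ = 349.1250
bound on ‖Δx‖/‖x‖: κ·ε = 349.1250·1/65 = 5.3712

5.3712


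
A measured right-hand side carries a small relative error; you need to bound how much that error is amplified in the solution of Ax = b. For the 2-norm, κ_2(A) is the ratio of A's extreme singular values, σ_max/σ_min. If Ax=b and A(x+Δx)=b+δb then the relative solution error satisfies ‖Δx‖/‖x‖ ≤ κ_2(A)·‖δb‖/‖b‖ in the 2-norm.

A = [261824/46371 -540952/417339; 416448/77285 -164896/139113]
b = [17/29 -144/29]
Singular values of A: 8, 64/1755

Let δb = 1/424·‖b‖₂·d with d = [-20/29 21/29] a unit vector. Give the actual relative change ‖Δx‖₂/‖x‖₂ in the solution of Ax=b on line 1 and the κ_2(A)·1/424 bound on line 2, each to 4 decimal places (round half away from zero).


largest singular value 8, smallest 64/1755
κ_2(A) = 8 / (64/1755) = 219.3750
perturbation bound = 219.3750·1/424 = 0.5174
solve Ax = b  →  x = [-24.4436 -106.9299]
2-norm of b is 5.0000; of x, 109.6881
with δb = [-0.0081 0.0085], A·Δx = δb → ‖Δx‖ = 0.3234
realised ‖Δx‖/‖x‖ = 0.0029
so the bound overstates the realised error by a factor of ≈ 175.5010 (computed from the unrounded values)

0.0029
0.5174


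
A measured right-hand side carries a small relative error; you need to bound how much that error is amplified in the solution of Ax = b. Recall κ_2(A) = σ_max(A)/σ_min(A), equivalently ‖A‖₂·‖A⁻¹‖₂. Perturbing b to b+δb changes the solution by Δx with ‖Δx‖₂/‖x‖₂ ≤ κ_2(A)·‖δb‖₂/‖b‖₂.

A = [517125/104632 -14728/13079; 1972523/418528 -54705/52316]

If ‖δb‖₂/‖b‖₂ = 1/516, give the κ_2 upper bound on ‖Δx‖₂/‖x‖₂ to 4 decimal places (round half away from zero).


0.6822

form AᵀA = [9714077569/208282624 -273206115/26035328; -273206115/26035328 7685209/3254416] with trace 6071345/123904 and determinant 2401/123904
eigenvalues of AᵀA: λ = (tr ± √(tr²−4·det))/2 = 49, 49/123904
σ_max=√49=7, σ_min=√(49/123904)=(7/352) → κ = 352.0000
worst-case relative error ≤ 352.0000 × 1/516 = 0.6822


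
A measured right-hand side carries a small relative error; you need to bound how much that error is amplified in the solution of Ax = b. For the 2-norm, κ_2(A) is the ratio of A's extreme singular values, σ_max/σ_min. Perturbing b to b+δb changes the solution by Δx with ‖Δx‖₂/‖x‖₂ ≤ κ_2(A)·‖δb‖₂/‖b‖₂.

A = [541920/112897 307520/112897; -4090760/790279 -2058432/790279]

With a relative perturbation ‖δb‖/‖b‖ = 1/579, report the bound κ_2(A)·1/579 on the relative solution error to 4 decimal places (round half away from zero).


form AᵀA = [37008923200/742617001 19722309120/742617001; 19722309120/742617001 10548158464/742617001] with trace 164557376/2569609 and determinant 6553600/2569609
solving λ² − 164557376/2569609·λ + 6553600/2569609 = 0 gives λ = 64, 102400/2569609
κ_2(A) = √(λ_max/λ_min) = √(64 / (102400/2569609)) = 40.0750
bound on ‖Δx‖/‖x‖: κ·ε = 40.0750·1/579 = 0.0692

0.0692


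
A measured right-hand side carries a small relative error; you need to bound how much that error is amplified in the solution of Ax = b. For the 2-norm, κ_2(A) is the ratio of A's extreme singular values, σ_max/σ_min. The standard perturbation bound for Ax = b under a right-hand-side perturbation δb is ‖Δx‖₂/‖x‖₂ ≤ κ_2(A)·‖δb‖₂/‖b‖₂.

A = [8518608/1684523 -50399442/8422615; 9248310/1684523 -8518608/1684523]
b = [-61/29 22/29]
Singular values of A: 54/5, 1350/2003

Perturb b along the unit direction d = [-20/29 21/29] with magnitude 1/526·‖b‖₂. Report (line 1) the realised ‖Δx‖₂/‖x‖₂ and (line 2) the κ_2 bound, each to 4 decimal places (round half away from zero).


0.0021
0.0305

σ_max = 54/5, σ_min = 1350/2003
κ = σ_max/σ_min = (54/5)/(1350/2003) = 16.0240
κ_2(A)·‖δb‖/‖b‖ = 0.0305
solve Ax = b  →  x = [2.0850 2.1135]
2-norm of b is 2.2361; of x, 2.9689
Δx = A⁻¹·δb where δb = 1/526·2.2361·d; ‖Δx‖ = 0.0063
realised ‖Δx‖/‖x‖ = 0.0021
so the bound overstates the realised error by a factor of ≈ 14.3393 (computed from the unrounded values)


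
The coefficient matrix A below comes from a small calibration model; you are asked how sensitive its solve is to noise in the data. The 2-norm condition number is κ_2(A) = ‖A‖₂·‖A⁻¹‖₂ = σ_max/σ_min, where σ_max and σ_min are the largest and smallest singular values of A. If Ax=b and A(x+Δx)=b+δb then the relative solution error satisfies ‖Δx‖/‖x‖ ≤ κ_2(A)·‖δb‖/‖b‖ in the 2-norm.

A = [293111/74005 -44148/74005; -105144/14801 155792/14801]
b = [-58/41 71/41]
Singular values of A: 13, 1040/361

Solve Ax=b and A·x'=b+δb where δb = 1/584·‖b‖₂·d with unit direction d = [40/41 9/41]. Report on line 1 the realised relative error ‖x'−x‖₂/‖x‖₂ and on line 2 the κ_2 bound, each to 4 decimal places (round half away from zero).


from the listed singular values, σ₁ = 13, σ_n = 1040/361
κ_2(A) = 13 / (1040/361) = 4.5125
perturbation bound = 4.5125·1/584 = 0.0077
solve Ax = b  →  x = [-0.3700 -0.0852]
2-norm of b is 2.2361; of x, 0.3797
re-solving with b+δb shifts x by Δx of norm 0.0013
realised ‖Δx‖/‖x‖ = 0.0035
realised/bound (from unrounded values) ≈ 0.4530

0.0035
0.0077


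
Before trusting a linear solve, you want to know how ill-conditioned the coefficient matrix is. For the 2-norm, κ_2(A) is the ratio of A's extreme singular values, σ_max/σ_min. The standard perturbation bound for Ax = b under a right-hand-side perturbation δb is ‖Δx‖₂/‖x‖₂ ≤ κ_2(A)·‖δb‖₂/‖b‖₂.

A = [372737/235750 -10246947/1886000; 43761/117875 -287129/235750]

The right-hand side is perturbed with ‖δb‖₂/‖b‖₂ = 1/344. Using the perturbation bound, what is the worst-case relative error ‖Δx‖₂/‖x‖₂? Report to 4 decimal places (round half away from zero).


1.0698

M = AᵀA = [87205813/33062500 -2391705603/264500000; -2391705603/264500000 65601593593/2116000000]. tr(M)=4555697/135424, det(M)=707281/84640000
eigenvalues of AᵀA: λ = (tr ± √(tr²−4·det))/2 = 841/25, 841/3385600
κ_2(A) = √(λ_max/λ_min) = √((841/25) / (841/3385600)) = 368.0000
bound on ‖Δx‖/‖x‖: κ·ε = 368.0000·1/344 = 1.0698


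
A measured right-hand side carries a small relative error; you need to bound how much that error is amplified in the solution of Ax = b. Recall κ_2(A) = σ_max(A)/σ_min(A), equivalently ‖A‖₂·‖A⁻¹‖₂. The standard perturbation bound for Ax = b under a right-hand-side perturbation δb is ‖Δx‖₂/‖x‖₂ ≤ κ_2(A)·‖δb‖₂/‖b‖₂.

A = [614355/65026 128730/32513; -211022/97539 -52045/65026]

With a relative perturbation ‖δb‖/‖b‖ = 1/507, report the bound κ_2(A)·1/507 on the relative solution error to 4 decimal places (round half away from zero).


M = AᵀA = [2126716081/22638564 73837120/1886547; 73837120/1886547 41043625/2515396]. tr(M)=7384937/66978, det(M)=60025/59536
λ_max, λ_min = (7384937/66978 ± √13629800724736/1121513121)/2 = 441/4, 1225/133956
σ_max=√(441/4)=(21/2), σ_min=√(1225/133956)=(35/366) → κ = 109.8000
bound on ‖Δx‖/‖x‖: κ·ε = 109.8000·1/507 = 0.2166

0.2166


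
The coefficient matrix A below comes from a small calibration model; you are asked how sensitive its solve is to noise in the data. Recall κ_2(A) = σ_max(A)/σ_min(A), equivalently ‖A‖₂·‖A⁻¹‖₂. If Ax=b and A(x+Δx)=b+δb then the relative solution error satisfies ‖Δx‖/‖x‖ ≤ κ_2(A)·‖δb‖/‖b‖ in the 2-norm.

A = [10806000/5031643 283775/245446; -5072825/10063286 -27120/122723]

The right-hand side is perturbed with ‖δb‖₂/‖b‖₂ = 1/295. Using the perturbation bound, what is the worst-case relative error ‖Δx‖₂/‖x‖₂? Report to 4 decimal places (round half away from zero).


AᵀA = [17245060625/3543749348 2298456000/885937337; 2298456000/885937337 4910013425/3543749348]; tr = 651619825/104227922, det = 9765625/833823376
solving λ² − 651619825/104227922·λ + 9765625/833823376 = 0 gives λ = 25/4, 390625/208455844
κ = σ_max/σ_min = (5/2)/(625/14438) = 57.7520
bound on ‖Δx‖/‖x‖: κ·ε = 57.7520·1/295 = 0.1958

0.1958


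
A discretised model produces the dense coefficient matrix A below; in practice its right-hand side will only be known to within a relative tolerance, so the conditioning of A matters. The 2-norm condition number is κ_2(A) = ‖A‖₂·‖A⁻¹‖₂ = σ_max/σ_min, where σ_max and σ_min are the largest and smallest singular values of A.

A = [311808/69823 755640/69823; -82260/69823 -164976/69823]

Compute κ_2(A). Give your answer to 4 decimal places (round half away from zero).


65.5000

M = AᵀA = [61862544/2900209 148236480/2900209; 148236480/2900209 355864896/2900209]. tr(M)=2471760/17161, det(M)=82944/17161
eigenvalues of AᵀA: λ = (tr ± √(tr²−4·det))/2 = 144, 576/17161
κ_2(A) = √(λ_max/λ_min) = √(144 / (576/17161)) = 65.5000


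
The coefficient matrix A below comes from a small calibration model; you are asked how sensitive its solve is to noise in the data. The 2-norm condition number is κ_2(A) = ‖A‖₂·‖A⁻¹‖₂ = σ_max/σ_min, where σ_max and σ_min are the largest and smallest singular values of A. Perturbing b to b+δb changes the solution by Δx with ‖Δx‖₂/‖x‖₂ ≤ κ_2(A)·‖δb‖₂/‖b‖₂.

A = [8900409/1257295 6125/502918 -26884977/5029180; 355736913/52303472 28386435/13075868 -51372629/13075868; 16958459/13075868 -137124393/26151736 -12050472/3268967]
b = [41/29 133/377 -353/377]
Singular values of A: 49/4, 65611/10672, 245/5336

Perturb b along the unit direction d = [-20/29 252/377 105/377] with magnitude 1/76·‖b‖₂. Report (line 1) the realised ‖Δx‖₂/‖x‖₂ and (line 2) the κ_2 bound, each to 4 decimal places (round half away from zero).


0.0228
3.5105

from the listed singular values, σ₁ = 49/4, σ_n = 245/5336
condition number: (49/4) ÷ (245/5336) = 266.8000
perturbation bound = 266.8000·1/76 = 3.5105
solve Ax = b  →  x = [-11.9597 8.5269 -16.0823]
‖b‖ = 1.7321, ‖x‖ = 21.7804
with δb = [-0.0157 0.0152 0.0063], A·Δx = δb → ‖Δx‖ = 0.4964
realised ‖Δx‖/‖x‖ = 0.0228
realised/bound (from unrounded values) ≈ 0.0065


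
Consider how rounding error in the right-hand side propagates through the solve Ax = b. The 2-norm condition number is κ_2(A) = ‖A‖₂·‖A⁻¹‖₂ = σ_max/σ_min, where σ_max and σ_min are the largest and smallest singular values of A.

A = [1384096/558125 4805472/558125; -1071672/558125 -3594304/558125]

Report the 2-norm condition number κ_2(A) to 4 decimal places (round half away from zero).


M = AᵀA = [122568104512/12460140625 420125981184/12460140625; 420125981184/12460140625 1440463295488/12460140625]. tr(M)=500170048/3987245, det(M)=157351936/498405625
λ_max, λ_min = (500170048/3987245 ± √6253750002332012544/397453067250625)/2 = 3136/25, 50176/19936225
κ_2(A) = √(λ_max/λ_min) = √((3136/25) / (50176/19936225)) = 223.2500

223.2500


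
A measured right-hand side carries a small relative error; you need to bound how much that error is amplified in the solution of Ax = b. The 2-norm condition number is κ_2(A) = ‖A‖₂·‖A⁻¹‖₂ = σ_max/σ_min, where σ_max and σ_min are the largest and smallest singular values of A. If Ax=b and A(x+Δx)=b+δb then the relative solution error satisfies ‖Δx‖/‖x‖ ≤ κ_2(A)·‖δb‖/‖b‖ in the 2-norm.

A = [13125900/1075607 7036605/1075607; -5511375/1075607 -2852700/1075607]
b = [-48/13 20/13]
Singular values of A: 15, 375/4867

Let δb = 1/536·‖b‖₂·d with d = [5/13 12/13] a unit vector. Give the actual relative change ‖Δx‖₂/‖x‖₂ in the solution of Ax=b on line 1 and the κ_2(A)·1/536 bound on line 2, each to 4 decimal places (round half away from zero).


σ_max = 15, σ_min = 375/4867
κ = σ_max/σ_min = 15/(375/4867) = 194.6800
bound on ‖Δx‖/‖x‖: κ·ε = 194.6800·1/536 = 0.3632
solve Ax = b  →  x = [-0.2353 -0.1255]
2-norm of b is 4.0000; of x, 0.2667
δb = ε·‖b‖·d = [0.0029 0.0069]; solving A·Δx = δb gives ‖Δx‖ = 0.0969
dividing the unrounded norms, ‖Δx‖/‖x‖ = 0.3632
tightness: 0.3632 against a bound of 0.3632; the bound is attained (ratio 1)

0.3632
0.3632


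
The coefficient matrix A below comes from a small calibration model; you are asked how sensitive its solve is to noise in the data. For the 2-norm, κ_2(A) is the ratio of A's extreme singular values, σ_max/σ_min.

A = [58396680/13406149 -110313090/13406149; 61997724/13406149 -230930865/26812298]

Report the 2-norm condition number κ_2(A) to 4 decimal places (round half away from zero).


339.9125

M = AᵀA = [8625315120336/213703722961 -16171833807630/213703722961; -16171833807630/213703722961 121290101915625/854814891844]. tr(M)=539070458121/2957836996, det(M)=212576400/739459249
solving λ² − 539070458121/2957836996·λ + 212576400/739459249 = 0 gives λ = 729/4, 1166400/739459249
σ_max=√(729/4)=(27/2), σ_min=√(1166400/739459249)=(1080/27193) → κ = 339.9125


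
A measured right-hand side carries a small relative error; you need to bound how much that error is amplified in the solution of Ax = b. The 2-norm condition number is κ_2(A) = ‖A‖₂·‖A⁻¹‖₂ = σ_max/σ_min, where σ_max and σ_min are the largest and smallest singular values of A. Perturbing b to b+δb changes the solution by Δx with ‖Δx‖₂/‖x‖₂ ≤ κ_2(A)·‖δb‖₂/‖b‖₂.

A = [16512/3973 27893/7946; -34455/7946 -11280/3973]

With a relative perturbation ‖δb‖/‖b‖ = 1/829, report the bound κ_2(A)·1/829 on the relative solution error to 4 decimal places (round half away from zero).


M = AᵀA = [2708361/75076 504888/18769; 504888/18769 1530289/75076]. tr(M)=2119325/37538, det(M)=3515625/300304
solving λ² − 2119325/37538·λ + 3515625/300304 = 0 gives λ = 225/4, 15625/75076
κ = σ_max/σ_min = (15/2)/(125/274) = 16.4400
bound on ‖Δx‖/‖x‖: κ·ε = 16.4400·1/829 = 0.0198

0.0198


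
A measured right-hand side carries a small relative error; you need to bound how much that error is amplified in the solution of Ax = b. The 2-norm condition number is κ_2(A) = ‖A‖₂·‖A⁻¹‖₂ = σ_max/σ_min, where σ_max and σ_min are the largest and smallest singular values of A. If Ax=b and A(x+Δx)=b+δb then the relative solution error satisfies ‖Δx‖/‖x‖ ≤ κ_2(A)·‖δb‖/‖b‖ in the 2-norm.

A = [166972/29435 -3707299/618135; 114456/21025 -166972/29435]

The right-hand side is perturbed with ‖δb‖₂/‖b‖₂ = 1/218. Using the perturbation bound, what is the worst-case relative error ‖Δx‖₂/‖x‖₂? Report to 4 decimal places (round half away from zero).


M = AᵀA = [1592033104/25755625 -7020671684/108173625; -7020671684/108173625 6192387869/90865845]. tr(M)=1755214129/13505625, det(M)=8340544/37515625
solving λ² − 1755214129/13505625·λ + 8340544/37515625 = 0 gives λ = 3249/25, 23104/13505625
κ_2(A) = √(λ_max/λ_min) = √((3249/25) / (23104/13505625)) = 275.6250
worst-case relative error ≤ 275.6250 × 1/218 = 1.2643

1.2643


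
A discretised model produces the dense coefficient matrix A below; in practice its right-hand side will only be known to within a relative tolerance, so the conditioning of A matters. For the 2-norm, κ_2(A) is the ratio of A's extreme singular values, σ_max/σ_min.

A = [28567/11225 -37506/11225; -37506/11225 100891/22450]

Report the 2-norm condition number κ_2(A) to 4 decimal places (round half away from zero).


179.6000

AᵀA = [88910941/5040025 -118537713/5040025; -118537713/5040025 632231761/20160100]; tr = 39515021/806404, det = 60025/806404
eigenvalues of AᵀA: λ = (tr ± √(tr²−4·det))/2 = 49, 1225/806404
so κ_2 = √(49 / (1225/806404)) = 179.6000


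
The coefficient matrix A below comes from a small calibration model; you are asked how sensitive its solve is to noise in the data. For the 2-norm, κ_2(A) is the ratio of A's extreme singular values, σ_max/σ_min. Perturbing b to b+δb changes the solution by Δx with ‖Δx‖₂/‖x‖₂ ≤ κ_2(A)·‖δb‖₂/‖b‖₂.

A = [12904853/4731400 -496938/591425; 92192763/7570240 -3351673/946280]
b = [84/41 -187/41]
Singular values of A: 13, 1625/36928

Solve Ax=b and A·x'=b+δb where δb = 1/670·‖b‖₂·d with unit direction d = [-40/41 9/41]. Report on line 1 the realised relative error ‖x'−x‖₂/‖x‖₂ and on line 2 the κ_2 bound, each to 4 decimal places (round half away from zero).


σ_max = 13, σ_min = 1625/36928
κ = σ_max/σ_min = 13/(1625/36928) = 295.4240
worst-case relative error ≤ 295.4240 × 1/670 = 0.4409
solve Ax = b  →  x = [-19.3843 -65.3616]
‖b‖ = 5.0000, ‖x‖ = 68.1755
re-solving with b+δb shifts x by Δx of norm 0.1696
realised ‖Δx‖/‖x‖ = 0.0025
tightness: 0.0025 against a bound of 0.4409 (unrounded ratio ≈ 0.0056)

0.0025
0.4409


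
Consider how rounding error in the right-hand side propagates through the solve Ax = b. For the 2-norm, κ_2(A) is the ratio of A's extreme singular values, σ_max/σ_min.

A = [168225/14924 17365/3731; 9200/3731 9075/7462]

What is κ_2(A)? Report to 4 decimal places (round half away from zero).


70.0000

form AᵀA = [17640625/132496 1837125/33124; 1837125/33124 766525/33124] with trace 122525/784 and determinant 15625/3136
eigenvalues of AᵀA: λ = (tr ± √(tr²−4·det))/2 = 625/4, 25/784
κ_2(A) = √(λ_max/λ_min) = √((625/4) / (25/784)) = 70.0000


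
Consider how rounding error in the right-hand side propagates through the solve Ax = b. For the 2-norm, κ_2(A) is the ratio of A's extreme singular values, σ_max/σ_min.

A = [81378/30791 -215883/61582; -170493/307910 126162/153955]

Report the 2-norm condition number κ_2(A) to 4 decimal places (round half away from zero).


M = AᵀA = [411246729/56400100 -137035368/14100025; -137035368/14100025 730995921/56400100]. tr(M)=22844853/1128002, det(M)=455625/9024016
char-poly roots: 81/4 and 5625/2256004
σ_max=√(81/4)=(9/2), σ_min=√(5625/2256004)=(75/1502) → κ = 90.1200

90.1200


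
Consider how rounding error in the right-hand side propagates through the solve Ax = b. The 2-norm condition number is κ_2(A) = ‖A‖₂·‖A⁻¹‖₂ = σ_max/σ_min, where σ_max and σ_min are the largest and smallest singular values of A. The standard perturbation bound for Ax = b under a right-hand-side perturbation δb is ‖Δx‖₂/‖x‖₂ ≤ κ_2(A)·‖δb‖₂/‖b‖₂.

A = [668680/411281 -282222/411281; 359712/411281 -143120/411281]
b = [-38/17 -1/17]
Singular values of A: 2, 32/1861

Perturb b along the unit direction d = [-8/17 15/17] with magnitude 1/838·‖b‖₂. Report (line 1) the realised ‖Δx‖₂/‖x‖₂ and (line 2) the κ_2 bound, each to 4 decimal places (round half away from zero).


largest singular value 2, smallest 32/1861
κ_2(A) = 2 / (32/1861) = 116.3125
bound on ‖Δx‖/‖x‖: κ·ε = 116.3125·1/838 = 0.1388
solve Ax = b  →  x = [21.4447 54.0673]
‖b‖₂ = 2.2361 and ‖x‖₂ = 58.1648
with δb = [-0.0013 0.0024], A·Δx = δb → ‖Δx‖ = 0.1552
realised ‖Δx‖/‖x‖ = 0.0027
tightness: 0.0027 against a bound of 0.1388 (unrounded ratio ≈ 0.0192)

0.0027
0.1388


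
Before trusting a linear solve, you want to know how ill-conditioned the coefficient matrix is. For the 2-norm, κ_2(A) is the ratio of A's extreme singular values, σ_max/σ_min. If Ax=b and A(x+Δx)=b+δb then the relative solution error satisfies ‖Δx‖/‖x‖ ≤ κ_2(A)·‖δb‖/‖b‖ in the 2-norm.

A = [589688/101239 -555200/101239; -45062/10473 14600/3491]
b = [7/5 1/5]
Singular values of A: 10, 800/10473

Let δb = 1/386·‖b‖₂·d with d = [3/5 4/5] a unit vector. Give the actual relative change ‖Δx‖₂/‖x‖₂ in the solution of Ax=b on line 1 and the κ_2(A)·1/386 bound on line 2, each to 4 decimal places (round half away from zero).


0.0037
0.3392

largest singular value 10, smallest 800/10473
κ_2(A) = 10 / (800/10473) = 130.9125
κ_2(A)·‖δb‖/‖b‖ = 0.3392
solve Ax = b  →  x = [9.1009 9.4109]
2-norm of b is 1.4142; of x, 13.0916
δb = ε·‖b‖·d = [0.0022 0.0029]; solving A·Δx = δb gives ‖Δx‖ = 0.0480
realised ‖Δx‖/‖x‖ = 0.0037
tightness: 0.0037 against a bound of 0.3392 (unrounded ratio ≈ 0.0108)


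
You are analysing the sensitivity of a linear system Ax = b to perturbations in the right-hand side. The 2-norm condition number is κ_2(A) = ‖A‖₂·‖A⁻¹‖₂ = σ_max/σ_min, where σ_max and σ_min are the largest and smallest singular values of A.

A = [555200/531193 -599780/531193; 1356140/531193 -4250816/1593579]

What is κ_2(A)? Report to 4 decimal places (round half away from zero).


169.0800

M = AᵀA = [12706288400/1669621321 -40021864960/5008863963; -40021864960/5008863963 126077284624/15026591889]. tr(M)=285890464/17867529, det(M)=160000/17867529
λ_max, λ_min = (285890464/17867529 ± √81721922187575296/319248592565841)/2 = 16, 10000/17867529
κ_2(A) = √(λ_max/λ_min) = √(16 / (10000/17867529)) = 169.0800


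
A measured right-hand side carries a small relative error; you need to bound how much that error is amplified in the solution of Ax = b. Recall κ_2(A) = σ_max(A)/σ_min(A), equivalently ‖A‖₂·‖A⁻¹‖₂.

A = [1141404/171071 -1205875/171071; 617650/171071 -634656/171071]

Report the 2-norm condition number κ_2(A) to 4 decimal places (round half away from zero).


173.5000

AᵀA = [5828009044/101263969 -6118982100/101263969; -6118982100/101263969 6425338249/101263969]; tr = 14569973/120409, det = 58564/120409
char-poly roots: 121 and 484/120409
κ_2(A) = √(λ_max/λ_min) = √(121 / (484/120409)) = 173.5000


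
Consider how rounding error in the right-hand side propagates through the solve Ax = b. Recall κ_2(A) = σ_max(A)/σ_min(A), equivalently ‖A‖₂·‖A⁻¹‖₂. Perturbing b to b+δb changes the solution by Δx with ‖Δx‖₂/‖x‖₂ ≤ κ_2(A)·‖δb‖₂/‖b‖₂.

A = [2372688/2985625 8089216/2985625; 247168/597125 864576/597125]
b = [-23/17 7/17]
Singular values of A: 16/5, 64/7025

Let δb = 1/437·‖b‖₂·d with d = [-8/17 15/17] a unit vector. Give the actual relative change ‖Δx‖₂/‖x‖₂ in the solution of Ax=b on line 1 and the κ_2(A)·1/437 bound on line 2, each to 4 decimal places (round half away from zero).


σ_max = 16/5, σ_min = 64/7025
condition number: (16/5) ÷ (64/7025) = 351.2500
perturbation bound = 351.2500·1/437 = 0.8038
solve Ax = b  →  x = [-105.4625 30.4344]
2-norm of b is 1.4142; of x, 109.7661
re-solving with b+δb shifts x by Δx of norm 0.3552
dividing the unrounded norms, ‖Δx‖/‖x‖ = 0.0032
so the bound overstates the realised error by a factor of ≈ 248.3723 (computed from the unrounded values)

0.0032
0.8038


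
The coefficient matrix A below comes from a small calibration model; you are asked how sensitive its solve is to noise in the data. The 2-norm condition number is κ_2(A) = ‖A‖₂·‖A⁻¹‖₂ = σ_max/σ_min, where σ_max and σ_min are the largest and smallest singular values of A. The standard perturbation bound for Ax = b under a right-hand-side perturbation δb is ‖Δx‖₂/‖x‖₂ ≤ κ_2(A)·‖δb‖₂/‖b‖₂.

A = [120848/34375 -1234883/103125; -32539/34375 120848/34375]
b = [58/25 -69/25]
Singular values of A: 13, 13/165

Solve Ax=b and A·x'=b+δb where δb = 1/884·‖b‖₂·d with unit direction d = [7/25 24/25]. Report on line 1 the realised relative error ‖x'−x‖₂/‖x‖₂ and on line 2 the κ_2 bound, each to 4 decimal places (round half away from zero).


0.0020
0.1867

largest singular value 13, smallest 13/165
condition number: 13 ÷ (13/165) = 165.0000
κ_2(A)·‖δb‖/‖b‖ = 0.1867
solve Ax = b  →  x = [-24.3046 -7.3292]
‖b‖₂ = 3.6056 and ‖x‖₂ = 25.3857
δb = ε·‖b‖·d = [0.0011 0.0039]; solving A·Δx = δb gives ‖Δx‖ = 0.0518
relative error = 0.0020
tightness: 0.0020 against a bound of 0.1867 (unrounded ratio ≈ 0.0109)


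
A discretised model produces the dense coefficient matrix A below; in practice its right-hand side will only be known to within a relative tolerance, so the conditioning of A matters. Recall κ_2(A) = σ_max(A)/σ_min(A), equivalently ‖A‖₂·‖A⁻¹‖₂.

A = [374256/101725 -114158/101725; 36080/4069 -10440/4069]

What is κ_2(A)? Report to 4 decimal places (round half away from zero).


M = AᵀA = [5643026944/61230625 -1645836192/61230625; -1645836192/61230625 480195556/61230625]. tr(M)=9797156/97969, det(M)=25600/97969
eigenvalues of AᵀA: λ = (tr ± √(tr²−4·det))/2 = 100, 256/97969
κ = σ_max/σ_min = 10/(16/313) = 195.6250

195.6250


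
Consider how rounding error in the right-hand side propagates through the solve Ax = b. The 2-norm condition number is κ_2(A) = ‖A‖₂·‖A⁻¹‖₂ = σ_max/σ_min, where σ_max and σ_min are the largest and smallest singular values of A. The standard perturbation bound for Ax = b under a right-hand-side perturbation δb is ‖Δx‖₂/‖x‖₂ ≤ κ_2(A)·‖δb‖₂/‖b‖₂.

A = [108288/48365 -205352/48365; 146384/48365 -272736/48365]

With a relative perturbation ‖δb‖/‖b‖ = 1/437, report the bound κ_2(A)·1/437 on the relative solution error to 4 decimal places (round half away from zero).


form AᵀA = [1326182656/93566929 -2486453760/93566929; -2486453760/93566929 4662174784/93566929] with trace 20720960/323761 and determinant 16384/323761
eigenvalues of AᵀA: λ = (tr ± √(tr²−4·det))/2 = 64, 256/323761
σ_max=√64=8, σ_min=√(256/323761)=(16/569) → κ = 284.5000
κ_2(A)·‖δb‖/‖b‖ = 0.6510

0.6510


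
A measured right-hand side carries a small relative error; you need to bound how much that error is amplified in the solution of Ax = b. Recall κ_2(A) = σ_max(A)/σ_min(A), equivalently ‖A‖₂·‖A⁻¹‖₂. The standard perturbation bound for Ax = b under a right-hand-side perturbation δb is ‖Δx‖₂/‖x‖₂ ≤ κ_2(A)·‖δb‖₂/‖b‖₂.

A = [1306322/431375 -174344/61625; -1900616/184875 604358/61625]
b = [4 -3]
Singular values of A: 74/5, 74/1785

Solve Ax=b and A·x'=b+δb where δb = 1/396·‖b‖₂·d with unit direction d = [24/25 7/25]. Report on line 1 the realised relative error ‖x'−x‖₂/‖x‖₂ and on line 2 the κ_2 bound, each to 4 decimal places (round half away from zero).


from the listed singular values, σ₁ = 74/5, σ_n = 74/1785
condition number: (74/5) ÷ (74/1785) = 357.0000
κ_2(A)·‖δb‖/‖b‖ = 0.9015
solve Ax = b  →  x = [50.1025 52.2158]
‖b‖ = 5.0000, ‖x‖ = 72.3654
re-solving with b+δb shifts x by Δx of norm 0.3046
relative error = 0.0042
so the bound overstates the realised error by a factor of ≈ 214.2015 (computed from the unrounded values)

0.0042
0.9015


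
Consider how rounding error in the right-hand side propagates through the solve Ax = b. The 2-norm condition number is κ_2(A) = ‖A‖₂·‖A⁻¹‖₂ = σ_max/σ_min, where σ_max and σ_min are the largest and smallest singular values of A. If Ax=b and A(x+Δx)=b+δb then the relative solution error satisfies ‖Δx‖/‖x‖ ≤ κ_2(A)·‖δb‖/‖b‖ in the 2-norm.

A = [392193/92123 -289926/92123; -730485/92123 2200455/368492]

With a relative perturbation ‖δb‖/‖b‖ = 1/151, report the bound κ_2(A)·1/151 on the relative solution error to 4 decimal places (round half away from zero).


1.7944

form AᵀA = [2378628666/29365561 -7135734123/117462244; -7135734123/117462244 21408012369/469848976] with trace 59466071025/469848976 and determinant 102515625/469848976
char-poly roots: 2025/16 and 50625/29365561
κ = σ_max/σ_min = (45/4)/(225/5419) = 270.9500
κ_2(A)·‖δb‖/‖b‖ = 1.7944


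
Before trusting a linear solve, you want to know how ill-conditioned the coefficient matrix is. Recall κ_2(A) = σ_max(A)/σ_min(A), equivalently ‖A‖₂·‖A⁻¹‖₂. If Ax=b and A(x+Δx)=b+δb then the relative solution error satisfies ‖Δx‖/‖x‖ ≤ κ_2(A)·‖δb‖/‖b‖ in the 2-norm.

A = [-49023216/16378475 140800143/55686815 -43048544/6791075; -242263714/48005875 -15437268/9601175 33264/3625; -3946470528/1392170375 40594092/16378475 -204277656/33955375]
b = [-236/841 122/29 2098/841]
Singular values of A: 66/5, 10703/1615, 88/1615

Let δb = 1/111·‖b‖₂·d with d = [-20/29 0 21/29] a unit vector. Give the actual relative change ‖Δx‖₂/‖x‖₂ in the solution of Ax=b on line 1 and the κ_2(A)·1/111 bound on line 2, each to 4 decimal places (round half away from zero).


largest singular value 66/5, smallest 88/1615
κ_2(A) = (66/5) / (88/1615) = 242.2500
worst-case relative error ≤ 242.2500 × 1/111 = 2.1824
solve Ax = b  →  x = [7.1367 34.4680 10.4227]
‖b‖ = 4.8990, ‖x‖ = 36.7098
δb = ε·‖b‖·d = [-0.0304 0.0000 0.0320]; solving A·Δx = δb gives ‖Δx‖ = 0.8100
dividing the unrounded norms, ‖Δx‖/‖x‖ = 0.0221
tightness: 0.0221 against a bound of 2.1824 (unrounded ratio ≈ 0.0101)

0.0221
2.1824
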